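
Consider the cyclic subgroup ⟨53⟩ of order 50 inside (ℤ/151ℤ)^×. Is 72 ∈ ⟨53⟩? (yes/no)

yes

72 ∈ ⟨53⟩ iff 72^50 ≡ 1 (mod 151), since |⟨53⟩| = 50.
72^50 mod 151 = 1.
Since 1 = 1, 72 lies in the subgroup.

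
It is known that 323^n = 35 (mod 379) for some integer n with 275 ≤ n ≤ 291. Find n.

283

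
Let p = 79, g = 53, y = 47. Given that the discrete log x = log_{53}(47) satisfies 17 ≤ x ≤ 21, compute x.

19

Compute 53^17 mod 79 = 28, then multiply by 53 repeatedly:
  53^17=28  53^18=62  53^19=47
Found 47 at exponent 19.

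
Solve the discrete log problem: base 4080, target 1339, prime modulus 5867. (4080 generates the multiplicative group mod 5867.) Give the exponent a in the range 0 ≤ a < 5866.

1698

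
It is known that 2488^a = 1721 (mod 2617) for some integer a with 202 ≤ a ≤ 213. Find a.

211

Compute 2488^202 mod 2617 = 59, then multiply by 2488 repeatedly:
  2488^202=59  2488^203=240  2488^204=444  2488^205=298  2488^206=813
  2488^207=2420  2488^208=1860  2488^209=824  2488^210=1001  2488^211=1721
Found 1721 at exponent 211.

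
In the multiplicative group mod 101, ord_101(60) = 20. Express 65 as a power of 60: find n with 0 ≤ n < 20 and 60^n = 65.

Successive powers of 60 modulo 101:
  60^0=1  60^1=60  60^2=65
So 60^2 ≡ 65 (mod 101), giving n = 2.

2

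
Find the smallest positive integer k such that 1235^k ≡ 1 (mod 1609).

The order of 1235 must divide p − 1 = 1608 = 2^3 · 3 · 67.
Divisors: 1, 2, 3, 4, 6, 8, 12, 24, 67, 134, 201, 268, 402, 536, 804, 1608.
Check each in increasing order: 1235^1 ≡ 1235;  1235^2 ≡ 1502;  1235^3 ≡ 1402;  1235^4 ≡ 186;  1235^6 ≡ 1015;  1235^8 ≡ 807;  1235^12 ≡ 465;  1235^24 ≡ 619;  1235^67 ≡ 255;  1235^134 ≡ 665;  1235^201 ≡ 630;  1235^268 ≡ 1359;  1235^402 ≡ 1086;  1235^536 ≡ 1358;  1235^804 ≡ 1608;  1235^1608 ≡ 1.
Smallest exponent giving 1 is 1608.

1608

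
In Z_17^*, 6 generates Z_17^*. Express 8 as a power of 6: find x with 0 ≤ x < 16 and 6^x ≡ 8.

6

Successive powers of 6 modulo 17:
  6^0=1  6^1=6  6^2=2  6^3=12  6^4=4  6^5=7
  6^6=8
So 6^6 ≡ 8 (mod 17), giving x = 6.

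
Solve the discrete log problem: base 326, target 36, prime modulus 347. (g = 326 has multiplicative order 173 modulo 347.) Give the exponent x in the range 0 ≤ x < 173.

Baby-step giant-step with m = ceil(sqrt(173)) = 14.
Baby table (326^j mod 347 for j=0..13):
  0:1  1:326  2:94  3:108  4:161  5:89  6:213  7:38
  8:243  9:102  10:287  11:219  12:259  13:113
Giant step factor: 326^(-14) ≡ 31 (mod 347).
Scan 36·31^i mod 347 for i = 0, 1, …:
  i=0: 36   i=1: 75   i=2: 243
Match at i=2, j=8: x = 2·14 + 8 = 36.

36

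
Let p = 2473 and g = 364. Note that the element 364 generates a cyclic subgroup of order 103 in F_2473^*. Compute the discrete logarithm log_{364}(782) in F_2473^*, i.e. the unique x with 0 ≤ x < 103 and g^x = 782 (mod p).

Baby-step giant-step with m = ceil(sqrt(103)) = 11.
Baby table (364^j mod 2473 for j=0..10):
  0:1  1:364  2:1427  3:98  4:1050  5:1358  6:2185  7:1507
  8:2015  9:1452  10:1779
Giant step factor: 364^(-11) ≡ 782 (mod 2473).
Scan 782·782^i mod 2473 for i = 0, 1, …:
  i=0: 782   i=1: 693   i=2: 339   i=3: 487
  i=4: 2465   i=5: 1163   i=6: 1875   i=7: 2234
  i=8: 1050
Match at i=8, j=4: x = 8·11 + 4 = 92.

92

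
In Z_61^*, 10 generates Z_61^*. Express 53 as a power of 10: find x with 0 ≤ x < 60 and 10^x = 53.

51

Baby-step giant-step with m = ceil(sqrt(60)) = 8.
Baby table (10^j mod 61 for j=0..7):
  0:1  1:10  2:39  3:24  4:57  5:21  6:27  7:26
Giant step factor: 10^(-8) ≡ 42 (mod 61).
Scan 53·42^i mod 61 for i = 0, 1, …:
  i=0: 53   i=1: 30   i=2: 40   i=3: 33
  i=4: 44   i=5: 18   i=6: 24
Match at i=6, j=3: x = 6·8 + 3 = 51.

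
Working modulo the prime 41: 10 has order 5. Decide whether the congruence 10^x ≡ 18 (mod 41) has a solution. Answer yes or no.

18 ∈ ⟨10⟩ iff 18^5 ≡ 1 (mod 41), since |⟨10⟩| = 5.
18^5 mod 41 = 1.
Since 1 = 1, 18 lies in the subgroup.

yes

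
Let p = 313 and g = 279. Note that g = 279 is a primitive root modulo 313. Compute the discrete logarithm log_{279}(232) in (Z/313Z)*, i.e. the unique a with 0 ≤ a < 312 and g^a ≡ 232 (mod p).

Baby-step giant-step with m = ceil(sqrt(312)) = 18.
Baby table (279^j mod 313 for j=0..17):
  0:1  1:279  2:217  3:134  4:139  5:282  6:115  7:159
  8:228  9:73  10:22  11:191  12:79  13:131  14:241  15:257
  16:26  17:55
Giant step factor: 279^(-18) ≡ 274 (mod 313).
Scan 232·274^i mod 313 for i = 0, 1, …:
  i=0: 232   i=1: 29   i=2: 121   i=3: 289
  i=4: 310   i=5: 117   i=6: 132   i=7: 173
  i=8: 139
Match at i=8, j=4: a = 8·18 + 4 = 148.

148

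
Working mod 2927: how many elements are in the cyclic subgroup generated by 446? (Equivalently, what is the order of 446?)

The order of 446 must divide p − 1 = 2926 = 2 · 7 · 11 · 19.
Divisors: 1, 2, 7, 11, 14, 19, 22, 38, 77, 133, 154, 209, 266, 418, 1463, 2926.
Check each in increasing order: 446^1 ≡ 446;  446^2 ≡ 2807;  446^7 ≡ 2808;  446^11 ≡ 1622;  446^14 ≡ 2453;  446^19 ≡ 2896;  446^22 ≡ 2438;  446^38 ≡ 961;  446^77 ≡ 2926;  446^133 ≡ 454;  446^154 ≡ 1.
Smallest exponent giving 1 is 154.

154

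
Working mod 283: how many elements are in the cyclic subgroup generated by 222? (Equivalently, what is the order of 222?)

The order of 222 must divide p − 1 = 282 = 2 · 3 · 47.
Divisors: 1, 2, 3, 6, 47, 94, 141, 282.
Check each in increasing order: 222^1 ≡ 222;  222^2 ≡ 42;  222^3 ≡ 268;  222^6 ≡ 225;  222^47 ≡ 282;  222^94 ≡ 1.
Smallest exponent giving 1 is 94.

94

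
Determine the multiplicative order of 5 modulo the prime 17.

16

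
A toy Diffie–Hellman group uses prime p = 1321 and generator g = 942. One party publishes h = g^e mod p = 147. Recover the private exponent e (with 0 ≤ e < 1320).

Baby-step giant-step with m = ceil(sqrt(1320)) = 37.
Baby table (942^j mod 1321 for j=0..36):
  0:1  1:942  2:973  3:1113  4:893  5:1050  6:992  7:517
  8:886  9:1061  10:786  11:652  12:1240  13:316  14:447  15:996
  16:322  17:815  18:229  19:395  20:889  21:1245  22:1063  23:28
  24:1277  25:824  26:781  27:1226  28:338  29:35  30:1266  31:1030
  32:646  33:872  34:1083  35:374  36:922
Giant step factor: 942^(-37) ≡ 276 (mod 1321).
Scan 147·276^i mod 1321 for i = 0, 1, …:
  i=0: 147   i=1: 942
Match at i=1, j=1: e = 1·37 + 1 = 38.

38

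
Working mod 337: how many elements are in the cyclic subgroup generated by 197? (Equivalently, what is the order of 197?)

The order of 197 must divide p − 1 = 336 = 2^4 · 3 · 7.
Divisors: 1, 2, 3, 4, 6, 7, 8, 12, 14, 16, 21, 24, 28, 42, 48, 56, 84, 112, 168, 336.
Check each in increasing order: 197^1 ≡ 197;  197^2 ≡ 54;  197^3 ≡ 191;  197^4 ≡ 220;  197^6 ≡ 85;  197^7 ≡ 232;  197^8 ≡ 209;  197^12 ≡ 148;  197^14 ≡ 241;  197^16 ≡ 208;  197^21 ≡ 307;  197^24 ≡ 336;  197^28 ≡ 117;  197^42 ≡ 226;  197^48 ≡ 1.
Smallest exponent giving 1 is 48.

48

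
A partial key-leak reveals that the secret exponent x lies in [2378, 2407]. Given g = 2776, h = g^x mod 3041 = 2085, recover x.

Compute 2776^2378 mod 3041 = 1164, then multiply by 2776 repeatedly:
  2776^2378=1164  2776^2379=1722  2776^2380=2861  2776^2381=2085
Found 2085 at exponent 2381.

2381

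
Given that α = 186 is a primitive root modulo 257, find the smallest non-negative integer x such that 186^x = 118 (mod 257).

34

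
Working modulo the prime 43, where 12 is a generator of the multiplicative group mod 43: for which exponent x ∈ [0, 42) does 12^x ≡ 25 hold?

Baby-step giant-step with m = ceil(sqrt(42)) = 7.
Baby table (12^j mod 43 for j=0..6):
  0:1  1:12  2:15  3:8  4:10  5:34  6:21
Giant step factor: 12^(-7) ≡ 7 (mod 43).
Scan 25·7^i mod 43 for i = 0, 1, …:
  i=0: 25   i=1: 3   i=2: 21
Match at i=2, j=6: x = 2·7 + 6 = 20.

20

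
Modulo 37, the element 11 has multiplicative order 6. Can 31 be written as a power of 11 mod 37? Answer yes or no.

no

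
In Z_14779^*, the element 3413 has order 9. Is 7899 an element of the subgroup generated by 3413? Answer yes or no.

no

⟨3413⟩ has order 9; its elements mod 14779 are {1, 2717, 3413, 3998, 4157, 6688, 7368, 7905, 8090}.
7899 is not in this set.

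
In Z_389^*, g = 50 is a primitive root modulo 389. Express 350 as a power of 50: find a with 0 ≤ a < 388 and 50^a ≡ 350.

81

Baby-step giant-step with m = ceil(sqrt(388)) = 20.
Baby table (50^j mod 389 for j=0..19):
  0:1  1:50  2:166  3:131  4:326  5:351  6:45  7:305
  8:79  9:60  10:277  11:235  12:80  13:110  14:54  15:366
  16:17  17:72  18:99  19:282
Giant step factor: 50^(-20) ≡ 77 (mod 389).
Scan 350·77^i mod 389 for i = 0, 1, …:
  i=0: 350   i=1: 109   i=2: 224   i=3: 132
  i=4: 50
Match at i=4, j=1: a = 4·20 + 1 = 81.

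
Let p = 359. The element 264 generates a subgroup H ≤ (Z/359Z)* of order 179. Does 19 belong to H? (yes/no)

19 ∈ ⟨264⟩ iff 19^179 ≡ 1 (mod 359), since |⟨264⟩| = 179.
19^179 mod 359 = 358.
Since 358 ≠ 1, 19 does not lie in the subgroup.

no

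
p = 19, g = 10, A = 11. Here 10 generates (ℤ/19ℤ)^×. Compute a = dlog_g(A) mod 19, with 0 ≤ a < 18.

6

Successive powers of 10 modulo 19:
  10^0=1  10^1=10  10^2=5  10^3=12  10^4=6  10^5=3
  10^6=11
So 10^6 ≡ 11 (mod 19), giving a = 6.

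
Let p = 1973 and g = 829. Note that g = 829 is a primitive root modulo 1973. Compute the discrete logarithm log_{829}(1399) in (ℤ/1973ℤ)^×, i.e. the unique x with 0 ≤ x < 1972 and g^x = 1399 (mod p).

Baby-step giant-step with m = ceil(sqrt(1972)) = 45.
Baby table (829^j mod 1973 for j=0..44):
  0:1  1:829  2:637  3:1282  4:1304  5:1785  6:15  7:597
  8:1663  9:1473  10:1803  11:1126  12:225  13:1063  14:1269  15:392
  16:1396  17:1106  18:1402  19:161  20:1278  21:1934  22:1210  23:806
  24:1300  25:442  26:1413  27:1388  28:393  29:252  30:1743  31:711
  32:1465  33:1090  34:1949  35:1807  36:496  37:800  38:272  39:566
  40:1613  41:1456  42:1521  43:162  44:134
Giant step factor: 829^(-45) ≡ 1488 (mod 1973).
Scan 1399·1488^i mod 1973 for i = 0, 1, …:
  i=0: 1399   i=1: 197   i=2: 1132   i=3: 1447
  i=4: 593   i=5: 453   i=6: 1271   i=7: 1114
  i=8: 312   i=9: 601   i=10: 519   i=11: 829
Match at i=11, j=1: x = 11·45 + 1 = 496.

496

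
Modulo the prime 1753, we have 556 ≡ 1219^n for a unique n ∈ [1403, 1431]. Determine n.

1419

Compute 1219^1403 mod 1753 = 1127, then multiply by 1219 repeatedly:
  1219^1403=1127  1219^1404=1214  1219^1405=334  1219^1406=450  1219^1407=1614
  1219^1408=600  1219^1409=399  1219^1410=800  1219^1411=532  1219^1412=1651
  1219^1413=125  1219^1414=1617  1219^1415=751  1219^1416=403  1219^1417=417
  1219^1418=1706  1219^1419=556
Found 556 at exponent 1419.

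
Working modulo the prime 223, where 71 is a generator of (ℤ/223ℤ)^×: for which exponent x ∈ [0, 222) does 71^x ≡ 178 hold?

Baby-step giant-step with m = ceil(sqrt(222)) = 15.
Baby table (71^j mod 223 for j=0..14):
  0:1  1:71  2:135  3:219  4:162  5:129  6:16  7:21
  8:153  9:159  10:139  11:57  12:33  13:113  14:218
Giant step factor: 71^(-15) ≡ 174 (mod 223).
Scan 178·174^i mod 223 for i = 0, 1, …:
  i=0: 178   i=1: 198   i=2: 110   i=3: 185
  i=4: 78   i=5: 192   i=6: 181   i=7: 51
  i=8: 177   i=9: 24   i=10: 162
Match at i=10, j=4: x = 10·15 + 4 = 154.

154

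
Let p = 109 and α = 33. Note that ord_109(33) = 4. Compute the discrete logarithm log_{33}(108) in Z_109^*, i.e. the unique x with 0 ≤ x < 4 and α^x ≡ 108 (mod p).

2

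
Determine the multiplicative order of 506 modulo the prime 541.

135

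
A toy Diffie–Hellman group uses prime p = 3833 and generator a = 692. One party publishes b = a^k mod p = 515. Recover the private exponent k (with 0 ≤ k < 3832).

2322

Baby-step giant-step with m = ceil(sqrt(3832)) = 62.
Baby table (692^j mod 3833 for j=0..61):
  0:1  1:692  2:3572  3:3372  4:2960  5:1498  6:1706  7:3821
  8:3195  9:3132  10:1699  11:2810  12:1189  13:2526  14:144  15:3823
  16:746  17:2610  18:777  19:1064  20:352  21:2105  22:120  23:2547
  24:3177  25:2175  26:2564  27:3442  28:1571  29:2393  30:100  31:206
  32:731  33:3729  34:859  35:313  36:1948  37:2633  38:1361  39:2727
  40:1248  41:1191  42:77  43:3455  44:2901  45:2833  46:1773  47:356
  48:1040  49:2909  50:703  51:3518  52:501  53:1722  54:3394  55:2852
  56:3422  57:3063  58:3780  59:1654  60:2334  61:1435
Giant step factor: 692^(-62) ≡ 1741 (mod 3833).
Scan 515·1741^i mod 3833 for i = 0, 1, …:
  i=0: 515   i=1: 3526   i=2: 2133   i=3: 3209
  i=4: 2188   i=5: 3139   i=6: 2974   i=7: 3184
  i=8: 826   i=9: 691     …   i=36: 3420
  i=37: 1571
Match at i=37, j=28: k = 37·62 + 28 = 2322.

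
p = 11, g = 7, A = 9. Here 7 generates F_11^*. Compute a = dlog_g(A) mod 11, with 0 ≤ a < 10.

Successive powers of 7 modulo 11:
  7^0=1  7^1=7  7^2=5  7^3=2  7^4=3  7^5=10
  7^6=4  7^7=6  7^8=9
So 7^8 ≡ 9 (mod 11), giving a = 8.

8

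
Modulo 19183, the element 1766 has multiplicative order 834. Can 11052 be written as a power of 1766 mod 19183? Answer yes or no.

yes

11052 ∈ ⟨1766⟩ iff 11052^834 ≡ 1 (mod 19183), since |⟨1766⟩| = 834.
11052^834 mod 19183 = 1.
Since 1 = 1, 11052 lies in the subgroup.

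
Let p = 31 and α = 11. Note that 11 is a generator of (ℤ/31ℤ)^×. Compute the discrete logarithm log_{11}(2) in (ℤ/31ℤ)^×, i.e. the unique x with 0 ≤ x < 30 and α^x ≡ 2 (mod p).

18

Successive powers of 11 modulo 31:
  11^0=1  11^1=11  11^2=28  11^3=29  11^4=9  11^5=6
  11^6=4  11^7=13  11^8=19  11^9=23  11^10=5  11^11=24
  11^12=16  11^13=21  11^14=14  11^15=30  11^16=20  11^17=3
  11^18=2
So 11^18 ≡ 2 (mod 31), giving x = 18.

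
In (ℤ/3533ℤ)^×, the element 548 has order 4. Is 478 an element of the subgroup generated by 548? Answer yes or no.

no

⟨548⟩ has order 4; its elements mod 3533 are {1, 548, 2985, 3532}.
478 is not in this set.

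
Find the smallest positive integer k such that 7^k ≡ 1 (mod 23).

The order of 7 must divide p − 1 = 22 = 2 · 11.
Divisors: 1, 2, 11, 22.
Check each in increasing order: 7^1 ≡ 7;  7^2 ≡ 3;  7^11 ≡ 22;  7^22 ≡ 1.
Smallest exponent giving 1 is 22.

22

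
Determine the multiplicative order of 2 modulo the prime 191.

The order of 2 must divide p − 1 = 190 = 2 · 5 · 19.
Divisors: 1, 2, 5, 10, 19, 38, 95, 190.
Check each in increasing order: 2^1 ≡ 2;  2^2 ≡ 4;  2^5 ≡ 32;  2^10 ≡ 69;  2^19 ≡ 184;  2^38 ≡ 49;  2^95 ≡ 1.
Smallest exponent giving 1 is 95.

95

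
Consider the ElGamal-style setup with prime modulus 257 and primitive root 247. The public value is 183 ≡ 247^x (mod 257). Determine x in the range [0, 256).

Baby-step giant-step with m = ceil(sqrt(256)) = 16.
Baby table (247^j mod 257 for j=0..15):
  0:1  1:247  2:100  3:28  4:234  5:230  6:13  7:127
  8:15  9:107  10:215  11:163  12:169  13:109  14:195  15:106
Giant step factor: 247^(-16) ≡ 8 (mod 257).
Scan 183·8^i mod 257 for i = 0, 1, …:
  i=0: 183   i=1: 179   i=2: 147   i=3: 148
  i=4: 156   i=5: 220   i=6: 218   i=7: 202
  i=8: 74   i=9: 78   i=10: 110   i=11: 109
Match at i=11, j=13: x = 11·16 + 13 = 189.

189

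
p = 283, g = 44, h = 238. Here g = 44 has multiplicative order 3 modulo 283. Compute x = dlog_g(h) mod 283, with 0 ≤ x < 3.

2

Successive powers of 44 modulo 283:
  44^0=1  44^1=44  44^2=238
So 44^2 ≡ 238 (mod 283), giving x = 2.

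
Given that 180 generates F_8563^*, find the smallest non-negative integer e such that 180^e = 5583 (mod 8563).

Baby-step giant-step with m = ceil(sqrt(8562)) = 93.
Baby table (180^j mod 8563 for j=0..92):
  0:1  1:180  2:6711  3:597  4:4704  5:7546  6:5326  7:8187
  8:824  9:2749  10:6729  11:3837  12:5620  13:1166  14:4368  15:7007
  16:2499  17:4544  18:4435  19:1941  20:6860  21:1728  22:2772  23:2306
  24:4056  25:2225  26:6602  27:6666  28:1060  29:2414  30:6370  31:7721
  32:2574  33:918  34:2543  35:3901  36:14  37:2520  38:8324  39:8358
  40:5915  41:2888  42:6060  43:3299  44:2973  45:4234  46:13  47:2340
  48:1613  49:7761  50:1211  51:3905  52:734  53:3675  54:2149  55:1485
  56:1847  57:7066  58:4556  59:6595  60:5406  61:5461  62:6798  63:7694
  64:6277  65:8107  66:3550  67:5338  68:1784  69:4289  70:1350  71:3236
  72:196  73:1028  74:5217  75:5693  76:5743  77:6180  78:7773  79:3371
  80:7370  81:7898  82:182  83:7071  84:5456  85:5898  86:8391  87:3292
  88:1713  89:72  90:4397  91:3664  92:169
Giant step factor: 180^(-93) ≡ 7801 (mod 8563).
Scan 5583·7801^i mod 8563 for i = 0, 1, …:
  i=0: 5583   i=1: 1565   i=2: 6290   i=3: 2300
  i=4: 2815   i=5: 4283   i=6: 7420   i=7: 6103
  i=8: 7786   i=9: 1227     …   i=67: 5069
  i=68: 7898
Match at i=68, j=81: e = 68·93 + 81 = 6405.

6405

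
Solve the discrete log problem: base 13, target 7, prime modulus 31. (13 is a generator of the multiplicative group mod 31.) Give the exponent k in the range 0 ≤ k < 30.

8

Successive powers of 13 modulo 31:
  13^0=1  13^1=13  13^2=14  13^3=27  13^4=10  13^5=6
  13^6=16  13^7=22  13^8=7
So 13^8 ≡ 7 (mod 31), giving k = 8.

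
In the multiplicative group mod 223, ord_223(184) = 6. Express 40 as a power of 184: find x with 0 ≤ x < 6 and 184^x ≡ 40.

5

Successive powers of 184 modulo 223:
  184^0=1  184^1=184  184^2=183  184^3=222  184^4=39  184^5=40
So 184^5 ≡ 40 (mod 223), giving x = 5.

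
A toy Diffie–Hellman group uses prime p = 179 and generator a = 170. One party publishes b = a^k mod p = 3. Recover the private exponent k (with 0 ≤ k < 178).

Baby-step giant-step with m = ceil(sqrt(178)) = 14.
Baby table (170^j mod 179 for j=0..13):
  0:1  1:170  2:81  3:166  4:117  5:21  6:169  7:90
  8:85  9:130  10:83  11:148  12:100  13:174
Giant step factor: 170^(-14) ≡ 4 (mod 179).
Scan 3·4^i mod 179 for i = 0, 1, …:
  i=0: 3   i=1: 12   i=2: 48   i=3: 13
  i=4: 52   i=5: 29   i=6: 116   i=7: 106
  i=8: 66   i=9: 85
Match at i=9, j=8: k = 9·14 + 8 = 134.

134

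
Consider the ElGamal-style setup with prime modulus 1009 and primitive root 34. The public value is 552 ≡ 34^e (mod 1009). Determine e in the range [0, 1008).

Baby-step giant-step with m = ceil(sqrt(1008)) = 32.
Baby table (34^j mod 1009 for j=0..31):
  0:1  1:34  2:147  3:962  4:420  5:154  6:191  7:440
  8:834  9:104  10:509  11:153  12:157  13:293  14:881  15:693
  16:355  17:971  18:726  19:468  20:777  21:184  22:202  23:814
  24:433  25:596  26:84  27:838  28:240  29:88  30:974  31:828
Giant step factor: 34^(-32) ≡ 898 (mod 1009).
Scan 552·898^i mod 1009 for i = 0, 1, …:
  i=0: 552   i=1: 277   i=2: 532   i=3: 479
  i=4: 308   i=5: 118   i=6: 19   i=7: 918
  i=8: 11   i=9: 797     …   i=27: 947
  i=28: 828
Match at i=28, j=31: e = 28·32 + 31 = 927.

927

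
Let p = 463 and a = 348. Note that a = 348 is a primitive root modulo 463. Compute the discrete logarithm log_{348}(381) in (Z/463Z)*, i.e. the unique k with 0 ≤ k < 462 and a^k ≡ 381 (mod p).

Baby-step giant-step with m = ceil(sqrt(462)) = 22.
Baby table (348^j mod 463 for j=0..21):
  0:1  1:348  2:261  3:80  4:60  5:45  6:381  7:170
  8:359  9:385  10:173  11:14  12:242  13:413  14:194  15:377
  16:167  17:241  18:65  19:396  20:297  21:107
Giant step factor: 348^(-22) ≡ 163 (mod 463).
Scan 381·163^i mod 463 for i = 0, 1, …:
  i=0: 381
Match at i=0, j=6: k = 0·22 + 6 = 6.

6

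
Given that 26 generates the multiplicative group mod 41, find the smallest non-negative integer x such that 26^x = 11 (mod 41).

Successive powers of 26 modulo 41:
  26^0=1  26^1=26  26^2=20  26^3=28  26^4=31  26^5=27
  26^6=5  26^7=7  26^8=18  26^9=17  26^10=32  26^11=12
  26^12=25  26^13=35  26^14=8  26^15=3  26^16=37  26^17=19
  26^18=2  26^19=11
So 26^19 ≡ 11 (mod 41), giving x = 19.

19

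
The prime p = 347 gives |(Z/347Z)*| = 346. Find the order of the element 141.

The order of 141 must divide p − 1 = 346 = 2 · 173.
Divisors: 1, 2, 173, 346.
Check each in increasing order: 141^1 ≡ 141;  141^2 ≡ 102;  141^173 ≡ 346;  141^346 ≡ 1.
Smallest exponent giving 1 is 346.

346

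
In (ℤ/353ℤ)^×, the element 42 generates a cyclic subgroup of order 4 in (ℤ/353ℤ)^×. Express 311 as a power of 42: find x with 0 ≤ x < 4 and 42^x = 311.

3

Successive powers of 42 modulo 353:
  42^0=1  42^1=42  42^2=352  42^3=311
So 42^3 ≡ 311 (mod 353), giving x = 3.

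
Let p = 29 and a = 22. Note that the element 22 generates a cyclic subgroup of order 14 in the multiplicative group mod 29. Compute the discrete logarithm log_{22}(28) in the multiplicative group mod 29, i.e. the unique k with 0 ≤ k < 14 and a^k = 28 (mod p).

Successive powers of 22 modulo 29:
  22^0=1  22^1=22  22^2=20  22^3=5  22^4=23  22^5=13
  22^6=25  22^7=28
So 22^7 ≡ 28 (mod 29), giving k = 7.

7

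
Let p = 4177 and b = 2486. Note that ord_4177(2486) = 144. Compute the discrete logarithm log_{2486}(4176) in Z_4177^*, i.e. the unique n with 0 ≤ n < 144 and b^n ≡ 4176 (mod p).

72

Baby-step giant-step with m = ceil(sqrt(144)) = 12.
Baby table (2486^j mod 4177 for j=0..11):
  0:1  1:2486  2:2413  3:546  4:4008  5:1743  6:1549  7:3797
  8:3499  9:2000  10:1370  11:1565
Giant step factor: 2486^(-12) ≡ 1346 (mod 4177).
Scan 4176·1346^i mod 4177 for i = 0, 1, …:
  i=0: 4176   i=1: 2831   i=2: 1102   i=3: 457
  i=4: 1103   i=5: 1803   i=6: 1
Match at i=6, j=0: n = 6·12 + 0 = 72.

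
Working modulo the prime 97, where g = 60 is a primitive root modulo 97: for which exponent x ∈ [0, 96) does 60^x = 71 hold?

65

Baby-step giant-step with m = ceil(sqrt(96)) = 10.
Baby table (60^j mod 97 for j=0..9):
  0:1  1:60  2:11  3:78  4:24  5:82  6:70  7:29
  8:91  9:28
Giant step factor: 60^(-10) ≡ 72 (mod 97).
Scan 71·72^i mod 97 for i = 0, 1, …:
  i=0: 71   i=1: 68   i=2: 46   i=3: 14
  i=4: 38   i=5: 20   i=6: 82
Match at i=6, j=5: x = 6·10 + 5 = 65.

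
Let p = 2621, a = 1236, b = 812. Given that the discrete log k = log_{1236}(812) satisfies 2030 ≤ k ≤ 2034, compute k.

2032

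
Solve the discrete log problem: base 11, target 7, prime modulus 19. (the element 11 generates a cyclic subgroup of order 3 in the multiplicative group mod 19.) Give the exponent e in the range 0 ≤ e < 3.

Successive powers of 11 modulo 19:
  11^0=1  11^1=11  11^2=7
So 11^2 ≡ 7 (mod 19), giving e = 2.

2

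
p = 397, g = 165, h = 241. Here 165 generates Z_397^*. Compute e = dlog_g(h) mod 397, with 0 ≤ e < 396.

41

Baby-step giant-step with m = ceil(sqrt(396)) = 20.
Baby table (165^j mod 397 for j=0..19):
  0:1  1:165  2:229  3:70  4:37  5:150  6:136  7:208
  8:178  9:389  10:268  11:153  12:234  13:101  14:388  15:103
  16:321  17:164  18:64  19:238
Giant step factor: 165^(-20) ≡ 12 (mod 397).
Scan 241·12^i mod 397 for i = 0, 1, …:
  i=0: 241   i=1: 113   i=2: 165
Match at i=2, j=1: e = 2·20 + 1 = 41.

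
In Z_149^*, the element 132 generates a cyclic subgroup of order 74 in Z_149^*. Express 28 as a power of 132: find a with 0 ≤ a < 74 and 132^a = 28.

68

Baby-step giant-step with m = ceil(sqrt(74)) = 9.
Baby table (132^j mod 149 for j=0..8):
  0:1  1:132  2:140  3:4  4:81  5:113  6:16  7:26
  8:5
Giant step factor: 132^(-9) ≡ 7 (mod 149).
Scan 28·7^i mod 149 for i = 0, 1, …:
  i=0: 28   i=1: 47   i=2: 31   i=3: 68
  i=4: 29   i=5: 54   i=6: 80   i=7: 113
Match at i=7, j=5: a = 7·9 + 5 = 68.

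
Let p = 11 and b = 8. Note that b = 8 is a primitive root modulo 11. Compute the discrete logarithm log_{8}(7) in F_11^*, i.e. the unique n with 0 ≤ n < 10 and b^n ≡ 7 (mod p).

9

Successive powers of 8 modulo 11:
  8^0=1  8^1=8  8^2=9  8^3=6  8^4=4  8^5=10
  8^6=3  8^7=2  8^8=5  8^9=7
So 8^9 ≡ 7 (mod 11), giving n = 9.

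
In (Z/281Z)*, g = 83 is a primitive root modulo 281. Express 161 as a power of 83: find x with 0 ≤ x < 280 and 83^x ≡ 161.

Baby-step giant-step with m = ceil(sqrt(280)) = 17.
Baby table (83^j mod 281 for j=0..16):
  0:1  1:83  2:145  3:233  4:231  5:65  6:56  7:152
  8:252  9:122  10:10  11:268  12:45  13:82  14:62  15:88
  16:279
Giant step factor: 83^(-17) ≡ 22 (mod 281).
Scan 161·22^i mod 281 for i = 0, 1, …:
  i=0: 161   i=1: 170   i=2: 87   i=3: 228
  i=4: 239   i=5: 200   i=6: 185   i=7: 136
  i=8: 182   i=9: 70     …   i=14: 258
  i=15: 56
Match at i=15, j=6: x = 15·17 + 6 = 261.

261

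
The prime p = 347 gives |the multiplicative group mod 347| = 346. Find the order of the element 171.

346

The order of 171 must divide p − 1 = 346 = 2 · 173.
Divisors: 1, 2, 173, 346.
Check each in increasing order: 171^1 ≡ 171;  171^2 ≡ 93;  171^173 ≡ 346;  171^346 ≡ 1.
Smallest exponent giving 1 is 346.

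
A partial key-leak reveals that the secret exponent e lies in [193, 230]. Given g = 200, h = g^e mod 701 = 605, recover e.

Compute 200^193 mod 701 = 611, then multiply by 200 repeatedly:
  200^193=611  200^194=226  200^195=336  200^196=605
Found 605 at exponent 196.

196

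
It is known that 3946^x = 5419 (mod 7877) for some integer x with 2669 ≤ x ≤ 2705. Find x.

2691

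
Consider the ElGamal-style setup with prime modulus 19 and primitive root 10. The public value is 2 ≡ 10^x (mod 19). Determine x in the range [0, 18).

17

Successive powers of 10 modulo 19:
  10^0=1  10^1=10  10^2=5  10^3=12  10^4=6  10^5=3
  10^6=11  10^7=15  10^8=17  10^9=18  10^10=9  10^11=14
  10^12=7  10^13=13  10^14=16  10^15=8  10^16=4  10^17=2
So 10^17 ≡ 2 (mod 19), giving x = 17.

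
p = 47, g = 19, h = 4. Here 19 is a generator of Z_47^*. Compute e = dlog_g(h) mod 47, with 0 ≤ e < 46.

10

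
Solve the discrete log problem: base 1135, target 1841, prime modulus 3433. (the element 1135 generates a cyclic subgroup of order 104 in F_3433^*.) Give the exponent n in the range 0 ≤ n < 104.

72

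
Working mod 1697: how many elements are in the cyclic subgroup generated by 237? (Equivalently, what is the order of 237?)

1696

The order of 237 must divide p − 1 = 1696 = 2^5 · 53.
Divisors: 1, 2, 4, 8, 16, 32, 53, 106, 212, 424, 848, 1696.
Check each in increasing order: 237^1 ≡ 237;  237^2 ≡ 168;  237^4 ≡ 1072;  237^8 ≡ 315;  237^16 ≡ 799;  237^32 ≡ 329;  237^53 ≡ 1642;  237^106 ≡ 1328;  237^212 ≡ 401;  237^424 ≡ 1283;  237^848 ≡ 1696;  237^1696 ≡ 1.
Smallest exponent giving 1 is 1696.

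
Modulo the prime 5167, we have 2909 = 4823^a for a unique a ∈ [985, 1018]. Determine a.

1012

Compute 4823^985 mod 5167 = 3998, then multiply by 4823 repeatedly:
  4823^985=3998  4823^986=4277  4823^987=1307  4823^988=5088  4823^989=1341
  4823^990=3726  4823^991=4839  4823^992=4325  4823^993=296  4823^994=1516
  4823^995=363  4823^996=4303  4823^997=2697  4823^998=2292  4823^999=2103
  4823^1000=5115  4823^1001=2387  4823^1002=425  4823^1003=3643  4823^1004=2389
  4823^1005=4904  4823^1006=2633  4823^1007=3640  4823^1008=3421  4823^1009=1252
  4823^1010=3340  4823^1011=3281  4823^1012=2909
Found 2909 at exponent 1012.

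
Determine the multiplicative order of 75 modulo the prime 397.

99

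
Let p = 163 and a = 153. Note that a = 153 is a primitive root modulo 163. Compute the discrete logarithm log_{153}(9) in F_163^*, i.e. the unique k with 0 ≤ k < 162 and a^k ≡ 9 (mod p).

124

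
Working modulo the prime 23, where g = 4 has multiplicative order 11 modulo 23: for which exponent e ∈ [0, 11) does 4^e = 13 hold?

9

Successive powers of 4 modulo 23:
  4^0=1  4^1=4  4^2=16  4^3=18  4^4=3  4^5=12
  4^6=2  4^7=8  4^8=9  4^9=13
So 4^9 ≡ 13 (mod 23), giving e = 9.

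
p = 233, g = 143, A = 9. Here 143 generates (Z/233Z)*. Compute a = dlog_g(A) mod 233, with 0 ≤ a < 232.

Baby-step giant-step with m = ceil(sqrt(232)) = 16.
Baby table (143^j mod 233 for j=0..15):
  0:1  1:143  2:178  3:57  4:229  5:127  6:220  7:5
  8:16  9:191  10:52  11:213  12:169  13:168  14:25  15:80
Giant step factor: 143^(-16) ≡ 152 (mod 233).
Scan 9·152^i mod 233 for i = 0, 1, …:
  i=0: 9   i=1: 203   i=2: 100   i=3: 55
  i=4: 205   i=5: 171   i=6: 129   i=7: 36
  i=8: 113   i=9: 167   i=10: 220
Match at i=10, j=6: a = 10·16 + 6 = 166.

166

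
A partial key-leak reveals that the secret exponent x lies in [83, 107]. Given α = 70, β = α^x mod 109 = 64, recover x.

90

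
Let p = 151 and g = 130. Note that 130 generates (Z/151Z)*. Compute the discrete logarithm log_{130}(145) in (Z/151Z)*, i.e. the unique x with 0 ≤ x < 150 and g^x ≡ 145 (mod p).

Baby-step giant-step with m = ceil(sqrt(150)) = 13.
Baby table (130^j mod 151 for j=0..12):
  0:1  1:130  2:139  3:101  4:144  5:147  6:84  7:48
  8:49  9:28  10:16  11:117  12:110
Giant step factor: 130^(-13) ≡ 104 (mod 151).
Scan 145·104^i mod 151 for i = 0, 1, …:
  i=0: 145   i=1: 131   i=2: 34   i=3: 63
  i=4: 59   i=5: 96   i=6: 18   i=7: 60
  i=8: 49
Match at i=8, j=8: x = 8·13 + 8 = 112.

112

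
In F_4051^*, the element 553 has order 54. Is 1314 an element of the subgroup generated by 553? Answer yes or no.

yes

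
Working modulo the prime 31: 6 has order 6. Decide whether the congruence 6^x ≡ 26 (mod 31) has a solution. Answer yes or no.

yes

26 ∈ ⟨6⟩ iff 26^6 ≡ 1 (mod 31), since |⟨6⟩| = 6.
26^6 mod 31 = 1.
Since 1 = 1, 26 lies in the subgroup.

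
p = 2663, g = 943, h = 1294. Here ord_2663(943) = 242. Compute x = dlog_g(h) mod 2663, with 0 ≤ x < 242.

165

Baby-step giant-step with m = ceil(sqrt(242)) = 16.
Baby table (943^j mod 2663 for j=0..15):
  0:1  1:943  2:2470  3:1748  4:2630  5:837  6:1043  7:902
  8:1089  9:1672  10:200  11:2190  12:1345  13:747  14:1389  15:2294
Giant step factor: 943^(-16) ≡ 532 (mod 2663).
Scan 1294·532^i mod 2663 for i = 0, 1, …:
  i=0: 1294   i=1: 1354   i=2: 1318   i=3: 807
  i=4: 581   i=5: 184   i=6: 2020   i=7: 1451
  i=8: 2325   i=9: 1268   i=10: 837
Match at i=10, j=5: x = 10·16 + 5 = 165.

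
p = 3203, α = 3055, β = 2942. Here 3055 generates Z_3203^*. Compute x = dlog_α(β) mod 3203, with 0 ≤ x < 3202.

Baby-step giant-step with m = ceil(sqrt(3202)) = 57.
Baby table (3055^j mod 3203 for j=0..56):
  0:1  1:3055  2:2686  3:2847  4:1440  5:1481  6:1819  7:3043
  8:1259  9:2645  10:2509  11:216  12:62  13:433  14:3179  15:349
  16:2799  17:2138  18:673  19:2892  20:1186  21:637  22:1814  23:580
  24:641  25:1222  26:1715  27:2420  28:576  29:1233  30:87  31:3139
  32:3066  33:1058  34:363  35:727  36:1306  37:2095  38:631  39:2702
  40:479  41:2777  42:2191  43:2438  44:1115  45:1536  46:85  47:232
  48:897  49:1770  50:686  51:968  52:871  53:2415  54:1316  55:615
  56:1867
Giant step factor: 3055^(-57) ≡ 1049 (mod 3203).
Scan 2942·1049^i mod 3203 for i = 0, 1, …:
  i=0: 2942   i=1: 1669   i=2: 1943   i=3: 1099
  i=4: 2974   i=5: 4   i=6: 993   i=7: 682
  i=8: 1149   i=9: 973     …   i=13: 461
  i=14: 3139
Match at i=14, j=31: x = 14·57 + 31 = 829.

829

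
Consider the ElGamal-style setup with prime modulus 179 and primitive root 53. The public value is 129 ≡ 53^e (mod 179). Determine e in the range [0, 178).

Baby-step giant-step with m = ceil(sqrt(178)) = 14.
Baby table (53^j mod 179 for j=0..13):
  0:1  1:53  2:124  3:128  4:161  5:120  6:95  7:23
  8:145  9:167  10:80  11:123  12:75  13:37
Giant step factor: 53^(-14) ≡ 67 (mod 179).
Scan 129·67^i mod 179 for i = 0, 1, …:
  i=0: 129   i=1: 51   i=2: 16   i=3: 177
  i=4: 45   i=5: 151   i=6: 93   i=7: 145
Match at i=7, j=8: e = 7·14 + 8 = 106.

106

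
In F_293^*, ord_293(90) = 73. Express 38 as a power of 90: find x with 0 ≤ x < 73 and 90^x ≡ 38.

Baby-step giant-step with m = ceil(sqrt(73)) = 9.
Baby table (90^j mod 293 for j=0..8):
  0:1  1:90  2:189  3:16  4:268  5:94  6:256  7:186
  8:39
Giant step factor: 90^(-9) ≡ 244 (mod 293).
Scan 38·244^i mod 293 for i = 0, 1, …:
  i=0: 38   i=1: 189
Match at i=1, j=2: x = 1·9 + 2 = 11.

11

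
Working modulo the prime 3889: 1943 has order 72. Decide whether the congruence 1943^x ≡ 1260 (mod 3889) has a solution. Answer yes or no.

yes

1260 ∈ ⟨1943⟩ iff 1260^72 ≡ 1 (mod 3889), since |⟨1943⟩| = 72.
1260^72 mod 3889 = 1.
Since 1 = 1, 1260 lies in the subgroup.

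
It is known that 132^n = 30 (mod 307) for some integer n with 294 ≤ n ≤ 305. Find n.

301

Compute 132^294 mod 307 = 295, then multiply by 132 repeatedly:
  132^294=295  132^295=258  132^296=286  132^297=298  132^298=40
  132^299=61  132^300=70  132^301=30
Found 30 at exponent 301.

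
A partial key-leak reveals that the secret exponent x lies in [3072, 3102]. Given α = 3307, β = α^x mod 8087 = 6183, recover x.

3081

Compute 3307^3072 mod 8087 = 1311, then multiply by 3307 repeatedly:
  3307^3072=1311  3307^3073=845  3307^3074=4400  3307^3075=2287  3307^3076=1764
  3307^3077=2821  3307^3078=4736  3307^3079=5520  3307^3080=2281  3307^3081=6183
Found 6183 at exponent 3081.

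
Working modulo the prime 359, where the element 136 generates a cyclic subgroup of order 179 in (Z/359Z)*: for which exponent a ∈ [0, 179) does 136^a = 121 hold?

19

Baby-step giant-step with m = ceil(sqrt(179)) = 14.
Baby table (136^j mod 359 for j=0..13):
  0:1  1:136  2:187  3:302  4:146  5:111  6:18  7:294
  8:135  9:51  10:115  11:203  12:324  13:266
Giant step factor: 136^(-14) ≡ 173 (mod 359).
Scan 121·173^i mod 359 for i = 0, 1, …:
  i=0: 121   i=1: 111
Match at i=1, j=5: a = 1·14 + 5 = 19.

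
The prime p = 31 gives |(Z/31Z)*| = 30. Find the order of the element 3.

30

The order of 3 must divide p − 1 = 30 = 2 · 3 · 5.
Divisors: 1, 2, 3, 5, 6, 10, 15, 30.
Check each in increasing order: 3^1 ≡ 3;  3^2 ≡ 9;  3^3 ≡ 27;  3^5 ≡ 26;  3^6 ≡ 16;  3^10 ≡ 25;  3^15 ≡ 30;  3^30 ≡ 1.
Smallest exponent giving 1 is 30.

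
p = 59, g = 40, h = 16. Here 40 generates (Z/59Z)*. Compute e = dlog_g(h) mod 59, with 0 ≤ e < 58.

52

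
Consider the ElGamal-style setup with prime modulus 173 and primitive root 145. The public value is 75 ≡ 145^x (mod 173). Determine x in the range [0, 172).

119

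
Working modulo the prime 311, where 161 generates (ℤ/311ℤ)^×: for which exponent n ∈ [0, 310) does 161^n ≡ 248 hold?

11

Baby-step giant-step with m = ceil(sqrt(310)) = 18.
Baby table (161^j mod 311 for j=0..17):
  0:1  1:161  2:108  3:283  4:157  5:86  6:162  7:269
  8:80  9:129  10:243  11:248  12:120  13:38  14:209  15:61
  16:180  17:57
Giant step factor: 161^(-18) ≡ 187 (mod 311).
Scan 248·187^i mod 311 for i = 0, 1, …:
  i=0: 248
Match at i=0, j=11: n = 0·18 + 11 = 11.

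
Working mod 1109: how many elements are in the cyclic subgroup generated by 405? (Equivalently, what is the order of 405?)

554

The order of 405 must divide p − 1 = 1108 = 2^2 · 277.
Divisors: 1, 2, 4, 277, 554, 1108.
Check each in increasing order: 405^1 ≡ 405;  405^2 ≡ 1002;  405^4 ≡ 359;  405^277 ≡ 1108;  405^554 ≡ 1.
Smallest exponent giving 1 is 554.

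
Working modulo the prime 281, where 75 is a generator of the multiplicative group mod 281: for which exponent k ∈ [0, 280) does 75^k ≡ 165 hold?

80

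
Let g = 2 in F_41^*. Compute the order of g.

20

The order of 2 must divide p − 1 = 40 = 2^3 · 5.
Divisors: 1, 2, 4, 5, 8, 10, 20, 40.
Check each in increasing order: 2^1 ≡ 2;  2^2 ≡ 4;  2^4 ≡ 16;  2^5 ≡ 32;  2^8 ≡ 10;  2^10 ≡ 40;  2^20 ≡ 1.
Smallest exponent giving 1 is 20.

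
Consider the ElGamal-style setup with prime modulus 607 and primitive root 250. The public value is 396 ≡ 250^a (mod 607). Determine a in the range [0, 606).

202

Baby-step giant-step with m = ceil(sqrt(606)) = 25.
Baby table (250^j mod 607 for j=0..24):
  0:1  1:250  2:586  3:213  4:441  5:383  6:451  7:455
  8:241  9:157  10:402  11:345  12:56  13:39  14:38  15:395
  16:416  17:203  18:369  19:593  20:142  21:294  22:53  23:503
  24:101
Giant step factor: 250^(-25) ≡ 505 (mod 607).
Scan 396·505^i mod 607 for i = 0, 1, …:
  i=0: 396   i=1: 277   i=2: 275   i=3: 479
  i=4: 309   i=5: 46   i=6: 164   i=7: 268
  i=8: 586
Match at i=8, j=2: a = 8·25 + 2 = 202.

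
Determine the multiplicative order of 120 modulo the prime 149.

The order of 120 must divide p − 1 = 148 = 2^2 · 37.
Divisors: 1, 2, 4, 37, 74, 148.
Check each in increasing order: 120^1 ≡ 120;  120^2 ≡ 96;  120^4 ≡ 127;  120^37 ≡ 148;  120^74 ≡ 1.
Smallest exponent giving 1 is 74.

74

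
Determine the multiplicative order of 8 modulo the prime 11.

10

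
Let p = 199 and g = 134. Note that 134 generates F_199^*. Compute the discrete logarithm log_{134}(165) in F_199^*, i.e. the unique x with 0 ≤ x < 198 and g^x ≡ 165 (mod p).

Baby-step giant-step with m = ceil(sqrt(198)) = 15.
Baby table (134^j mod 199 for j=0..14):
  0:1  1:134  2:46  3:194  4:126  5:168  6:25  7:166
  8:155  9:74  10:165  11:21  12:28  13:170  14:94
Giant step factor: 134^(-15) ≡ 27 (mod 199).
Scan 165·27^i mod 199 for i = 0, 1, …:
  i=0: 165
Match at i=0, j=10: x = 0·15 + 10 = 10.

10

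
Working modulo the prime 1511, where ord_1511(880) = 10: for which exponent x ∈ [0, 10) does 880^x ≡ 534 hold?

Successive powers of 880 modulo 1511:
  880^0=1  880^1=880  880^2=768  880^3=423  880^4=534
So 880^4 ≡ 534 (mod 1511), giving x = 4.

4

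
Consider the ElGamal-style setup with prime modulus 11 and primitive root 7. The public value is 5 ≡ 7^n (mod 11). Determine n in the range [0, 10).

Successive powers of 7 modulo 11:
  7^0=1  7^1=7  7^2=5
So 7^2 ≡ 5 (mod 11), giving n = 2.

2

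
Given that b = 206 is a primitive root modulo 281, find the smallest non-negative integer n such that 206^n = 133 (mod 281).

51

Baby-step giant-step with m = ceil(sqrt(280)) = 17.
Baby table (206^j mod 281 for j=0..16):
  0:1  1:206  2:5  3:187  4:25  5:92  6:125  7:179
  8:63  9:52  10:34  11:260  12:170  13:176  14:7  15:37
  16:35
Giant step factor: 206^(-17) ≡ 120 (mod 281).
Scan 133·120^i mod 281 for i = 0, 1, …:
  i=0: 133   i=1: 224   i=2: 185   i=3: 1
Match at i=3, j=0: n = 3·17 + 0 = 51.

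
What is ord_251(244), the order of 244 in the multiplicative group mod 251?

The order of 244 must divide p − 1 = 250 = 2 · 5^3.
Divisors: 1, 2, 5, 10, 25, 50, 125, 250.
Check each in increasing order: 244^1 ≡ 244;  244^2 ≡ 49;  244^5 ≡ 10;  244^10 ≡ 100;  244^25 ≡ 102;  244^50 ≡ 113;  244^125 ≡ 250;  244^250 ≡ 1.
Smallest exponent giving 1 is 250.

250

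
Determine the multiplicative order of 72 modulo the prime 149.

148

The order of 72 must divide p − 1 = 148 = 2^2 · 37.
Divisors: 1, 2, 4, 37, 74, 148.
Check each in increasing order: 72^1 ≡ 72;  72^2 ≡ 118;  72^4 ≡ 67;  72^37 ≡ 105;  72^74 ≡ 148;  72^148 ≡ 1.
Smallest exponent giving 1 is 148.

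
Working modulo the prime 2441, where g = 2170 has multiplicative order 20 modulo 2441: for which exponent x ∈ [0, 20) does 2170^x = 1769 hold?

15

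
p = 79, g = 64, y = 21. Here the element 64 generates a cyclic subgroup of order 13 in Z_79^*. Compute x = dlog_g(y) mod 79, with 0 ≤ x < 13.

12

Successive powers of 64 modulo 79:
  64^0=1  64^1=64  64^2=67  64^3=22  64^4=65  64^5=52
  64^6=10  64^7=8  64^8=38  64^9=62  64^10=18  64^11=46
  64^12=21
So 64^12 ≡ 21 (mod 79), giving x = 12.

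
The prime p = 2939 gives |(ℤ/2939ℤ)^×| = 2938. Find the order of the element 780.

The order of 780 must divide p − 1 = 2938 = 2 · 13 · 113.
Divisors: 1, 2, 13, 26, 113, 226, 1469, 2938.
Check each in increasing order: 780^1 ≡ 780;  780^2 ≡ 27;  780^13 ≡ 1420;  780^26 ≡ 246;  780^113 ≡ 1822;  780^226 ≡ 1553;  780^1469 ≡ 1.
Smallest exponent giving 1 is 1469.

1469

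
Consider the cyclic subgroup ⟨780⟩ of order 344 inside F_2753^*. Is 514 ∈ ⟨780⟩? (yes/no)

no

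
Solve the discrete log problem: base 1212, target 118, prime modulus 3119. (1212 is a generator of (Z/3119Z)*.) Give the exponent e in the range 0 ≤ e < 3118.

Baby-step giant-step with m = ceil(sqrt(3118)) = 56.
Baby table (1212^j mod 3119 for j=0..55):
  0:1  1:1212  2:3014  3:619  4:1668  5:504  6:2643  7:103
  8:76  9:1661  10:1377  11:259  12:2008  13:876  14:1252  15:1590
  16:2657  17:1476  18:1725  19:970  20:2896  21:1077  22:1582  23:2318
  24:2316  25:3011  26:102  27:1983  28:1766  29:758  30:1710  31:1504
  32:1352  33:1149  34:1514  35:996  36:99  37:1466  38:2081  39:2020
  40:2944  41:3111  42:2780  43:840  44:1286  45:2251  46:2206  47:689
  48:2295  49:2511  50:2307  51:1460  52:1047  53:2650  54:2349  55:2460
Giant step factor: 1212^(-56) ≡ 294 (mod 3119).
Scan 118·294^i mod 3119 for i = 0, 1, …:
  i=0: 118   i=1: 383   i=2: 318   i=3: 3041
  i=4: 2020
Match at i=4, j=39: e = 4·56 + 39 = 263.

263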